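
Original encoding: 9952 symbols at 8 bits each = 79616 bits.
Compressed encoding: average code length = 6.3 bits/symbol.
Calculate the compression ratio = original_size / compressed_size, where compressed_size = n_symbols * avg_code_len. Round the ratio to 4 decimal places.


original_size = n_symbols * orig_bits = 9952 * 8 = 79616 bits
compressed_size = n_symbols * avg_code_len = 9952 * 6.3 = 62697.6 bits
ratio = original_size / compressed_size = 79616 / 62697.6 = 1.2698

Compression ratio = 1.2698


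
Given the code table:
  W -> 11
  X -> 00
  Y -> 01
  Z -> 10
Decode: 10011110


Decoding:
10 -> Z
01 -> Y
11 -> W
10 -> Z


Result: ZYWZ


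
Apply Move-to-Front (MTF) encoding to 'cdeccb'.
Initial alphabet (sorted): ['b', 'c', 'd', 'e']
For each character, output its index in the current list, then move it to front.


MTF encoding:
'c': index 1 in ['b', 'c', 'd', 'e'] -> ['c', 'b', 'd', 'e']
'd': index 2 in ['c', 'b', 'd', 'e'] -> ['d', 'c', 'b', 'e']
'e': index 3 in ['d', 'c', 'b', 'e'] -> ['e', 'd', 'c', 'b']
'c': index 2 in ['e', 'd', 'c', 'b'] -> ['c', 'e', 'd', 'b']
'c': index 0 in ['c', 'e', 'd', 'b'] -> ['c', 'e', 'd', 'b']
'b': index 3 in ['c', 'e', 'd', 'b'] -> ['b', 'c', 'e', 'd']


Output: [1, 2, 3, 2, 0, 3]


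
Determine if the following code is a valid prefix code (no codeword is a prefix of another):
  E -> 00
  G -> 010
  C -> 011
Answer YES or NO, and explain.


Checking each pair (does one codeword prefix another?):
  E='00' vs G='010': no prefix
  E='00' vs C='011': no prefix
  G='010' vs E='00': no prefix
  G='010' vs C='011': no prefix
  C='011' vs E='00': no prefix
  C='011' vs G='010': no prefix
No violation found over all pairs.

YES -- this is a valid prefix code. No codeword is a prefix of any other codeword.


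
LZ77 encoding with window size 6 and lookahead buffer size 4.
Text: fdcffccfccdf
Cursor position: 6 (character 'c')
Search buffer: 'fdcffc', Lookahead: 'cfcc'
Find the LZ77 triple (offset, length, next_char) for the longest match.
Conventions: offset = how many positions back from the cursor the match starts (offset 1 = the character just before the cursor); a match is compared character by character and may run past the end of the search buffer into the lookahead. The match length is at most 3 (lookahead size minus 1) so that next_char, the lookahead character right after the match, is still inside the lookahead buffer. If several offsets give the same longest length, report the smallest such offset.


Try each offset into the search buffer:
  offset=1 (pos 5, char 'c'): match length 1
  offset=2 (pos 4, char 'f'): match length 0
  offset=3 (pos 3, char 'f'): match length 0
  offset=4 (pos 2, char 'c'): match length 2
  offset=5 (pos 1, char 'd'): match length 0
  offset=6 (pos 0, char 'f'): match length 0
Longest match has length 2 at offset 4.
next_char = character at position 6 + 2 = 8 -> 'c'

Best match: offset=4, length=2 (matching 'cf' starting at position 2)
LZ77 triple: (4, 2, 'c')


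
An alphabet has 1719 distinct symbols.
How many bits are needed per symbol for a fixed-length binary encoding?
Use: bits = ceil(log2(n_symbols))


log2(1719) = 10.7474
Bracket: 2^10 = 1024 < 1719 <= 2^11 = 2048
So ceil(log2(1719)) = 11

bits = ceil(log2(1719)) = ceil(10.7474) = 11 bits


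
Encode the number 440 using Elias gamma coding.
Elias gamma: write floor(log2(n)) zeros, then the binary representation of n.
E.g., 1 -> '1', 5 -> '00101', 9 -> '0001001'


num_bits = floor(log2(440)) + 1 = 9
leading_zeros = num_bits - 1 = 8
binary(440) = 110111000

Elias gamma(440) = '00000000' + '110111000' = 00000000110111000 (17 bits)


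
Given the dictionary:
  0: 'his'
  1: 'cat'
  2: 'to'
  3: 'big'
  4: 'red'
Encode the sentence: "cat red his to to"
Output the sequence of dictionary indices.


Look up each word in the dictionary:
  'cat' -> 1
  'red' -> 4
  'his' -> 0
  'to' -> 2
  'to' -> 2

Encoded: [1, 4, 0, 2, 2]


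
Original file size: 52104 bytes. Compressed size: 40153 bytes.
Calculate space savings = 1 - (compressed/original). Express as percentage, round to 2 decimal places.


ratio = compressed/original = 40153/52104 = 0.770632
savings = 1 - ratio = 1 - 0.770632 = 0.229368
as a percentage: 0.229368 * 100 = 22.94%

Space savings = 1 - 40153/52104 = 22.94%


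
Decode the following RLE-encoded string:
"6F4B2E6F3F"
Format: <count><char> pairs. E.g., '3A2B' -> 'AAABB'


Expanding each <count><char> pair:
  6F -> 'FFFFFF'
  4B -> 'BBBB'
  2E -> 'EE'
  6F -> 'FFFFFF'
  3F -> 'FFF'

Decoded = FFFFFFBBBBEEFFFFFFFFF


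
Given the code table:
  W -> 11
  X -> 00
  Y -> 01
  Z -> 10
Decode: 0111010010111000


Decoding:
01 -> Y
11 -> W
01 -> Y
00 -> X
10 -> Z
11 -> W
10 -> Z
00 -> X


Result: YWYXZWZX


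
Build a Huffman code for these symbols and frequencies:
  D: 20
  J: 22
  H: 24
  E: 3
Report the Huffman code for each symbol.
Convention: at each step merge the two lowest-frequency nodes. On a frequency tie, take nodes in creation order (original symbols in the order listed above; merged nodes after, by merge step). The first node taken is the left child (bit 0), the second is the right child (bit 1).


Huffman tree construction:
Step 1: Merge E(3) + D(20) = 23
Step 2: Merge J(22) + (E+D)(23) = 45
Step 3: Merge H(24) + (J+(E+D))(45) = 69
Read each symbol's code off the tree from the root (left child = 0, right child = 1).

Codes:
  D: 111 (length 3)
  J: 10 (length 2)
  H: 0 (length 1)
  E: 110 (length 3)
Average code length: 137/69 = 1.9855 bits/symbol


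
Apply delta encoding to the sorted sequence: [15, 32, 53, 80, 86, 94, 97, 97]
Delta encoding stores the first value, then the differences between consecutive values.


First value: 15
Deltas:
  32 - 15 = 17
  53 - 32 = 21
  80 - 53 = 27
  86 - 80 = 6
  94 - 86 = 8
  97 - 94 = 3
  97 - 97 = 0


Delta encoded: [15, 17, 21, 27, 6, 8, 3, 0]


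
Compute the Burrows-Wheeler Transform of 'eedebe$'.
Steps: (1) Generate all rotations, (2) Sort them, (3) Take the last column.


Rotations (sorted):
  0: $eedebe -> last char: e
  1: be$eede -> last char: e
  2: debe$ee -> last char: e
  3: e$eedeb -> last char: b
  4: ebe$eed -> last char: d
  5: edebe$e -> last char: e
  6: eedebe$ -> last char: $


BWT = eeebde$


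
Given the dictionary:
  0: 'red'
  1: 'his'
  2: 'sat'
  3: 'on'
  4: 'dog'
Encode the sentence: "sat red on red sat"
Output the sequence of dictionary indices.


Look up each word in the dictionary:
  'sat' -> 2
  'red' -> 0
  'on' -> 3
  'red' -> 0
  'sat' -> 2

Encoded: [2, 0, 3, 0, 2]


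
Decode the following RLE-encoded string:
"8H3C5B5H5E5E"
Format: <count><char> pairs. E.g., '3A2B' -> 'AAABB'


Expanding each <count><char> pair:
  8H -> 'HHHHHHHH'
  3C -> 'CCC'
  5B -> 'BBBBB'
  5H -> 'HHHHH'
  5E -> 'EEEEE'
  5E -> 'EEEEE'

Decoded = HHHHHHHHCCCBBBBBHHHHHEEEEEEEEEE


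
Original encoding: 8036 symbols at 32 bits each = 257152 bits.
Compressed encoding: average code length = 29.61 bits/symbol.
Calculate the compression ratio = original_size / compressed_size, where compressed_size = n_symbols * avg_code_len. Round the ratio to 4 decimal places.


original_size = n_symbols * orig_bits = 8036 * 32 = 257152 bits
compressed_size = n_symbols * avg_code_len = 8036 * 29.61 = 237945.96 bits
ratio = original_size / compressed_size = 257152 / 237945.96 = 1.0807

Compression ratio = 1.0807


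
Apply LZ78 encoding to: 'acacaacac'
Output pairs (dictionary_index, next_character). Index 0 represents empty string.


LZ78 encoding steps:
Dictionary: {0: ''}
Step 1: w='' (idx 0), next='a' -> output (0, 'a'), add 'a' as idx 1
Step 2: w='' (idx 0), next='c' -> output (0, 'c'), add 'c' as idx 2
Step 3: w='a' (idx 1), next='c' -> output (1, 'c'), add 'ac' as idx 3
Step 4: w='a' (idx 1), next='a' -> output (1, 'a'), add 'aa' as idx 4
Step 5: w='c' (idx 2), next='a' -> output (2, 'a'), add 'ca' as idx 5
Step 6: w='c' (idx 2), end of input -> output (2, '')


Encoded: [(0, 'a'), (0, 'c'), (1, 'c'), (1, 'a'), (2, 'a'), (2, '')]


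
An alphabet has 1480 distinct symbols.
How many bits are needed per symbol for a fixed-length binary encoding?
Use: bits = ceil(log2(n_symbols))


log2(1480) = 10.5314
Bracket: 2^10 = 1024 < 1480 <= 2^11 = 2048
So ceil(log2(1480)) = 11

bits = ceil(log2(1480)) = ceil(10.5314) = 11 bits


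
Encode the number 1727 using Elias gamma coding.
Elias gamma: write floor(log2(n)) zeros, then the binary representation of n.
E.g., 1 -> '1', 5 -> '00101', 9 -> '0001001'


num_bits = floor(log2(1727)) + 1 = 11
leading_zeros = num_bits - 1 = 10
binary(1727) = 11010111111

Elias gamma(1727) = '0000000000' + '11010111111' = 000000000011010111111 (21 bits)


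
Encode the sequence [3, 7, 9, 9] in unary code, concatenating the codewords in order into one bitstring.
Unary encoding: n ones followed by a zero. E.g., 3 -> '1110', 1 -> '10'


Encode each number as n ones followed by a terminating 0:
  3 -> 1110 (4 bits)
  7 -> 11111110 (8 bits)
  9 -> 1111111110 (10 bits)
  9 -> 1111111110 (10 bits)
Total length = 4 + 8 + 10 + 10 = 32 bits.

Unary([3, 7, 9, 9]) = 11101111111011111111101111111110 (32 bits)


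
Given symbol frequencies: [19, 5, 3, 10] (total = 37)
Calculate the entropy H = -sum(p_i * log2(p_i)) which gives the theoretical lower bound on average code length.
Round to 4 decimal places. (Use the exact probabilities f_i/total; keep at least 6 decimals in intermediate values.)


Per-symbol terms -p_i * log2(p_i) with p_i = f_i/37:
  p = 19/37 = 0.513514: log2(p) = -0.961526, -p*log2(p) = 0.493757
  p = 5/37 = 0.135135: log2(p) = -2.887525, -p*log2(p) = 0.390206
  p = 3/37 = 0.081081: log2(p) = -3.624491, -p*log2(p) = 0.293878
  p = 10/37 = 0.270270: log2(p) = -1.887525, -p*log2(p) = 0.510142
H = 0.493757 + 0.390206 + 0.293878 + 0.510142 = 1.687983

H = 1.688 bits/symbol


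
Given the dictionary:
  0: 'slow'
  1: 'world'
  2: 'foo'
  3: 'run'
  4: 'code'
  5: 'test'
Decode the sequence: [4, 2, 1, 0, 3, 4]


Look up each index in the dictionary:
  4 -> 'code'
  2 -> 'foo'
  1 -> 'world'
  0 -> 'slow'
  3 -> 'run'
  4 -> 'code'

Decoded: "code foo world slow run code"


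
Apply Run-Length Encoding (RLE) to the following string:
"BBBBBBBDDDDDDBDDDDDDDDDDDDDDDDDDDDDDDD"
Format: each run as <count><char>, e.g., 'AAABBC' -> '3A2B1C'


Scanning runs left to right:
  i=0: run of 'B' x 7 -> '7B'
  i=7: run of 'D' x 6 -> '6D'
  i=13: run of 'B' x 1 -> '1B'
  i=14: run of 'D' x 24 -> '24D'

RLE = 7B6D1B24D


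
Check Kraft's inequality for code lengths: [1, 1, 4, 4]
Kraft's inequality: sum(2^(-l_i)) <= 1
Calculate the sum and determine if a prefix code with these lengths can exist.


Sum = 2^(-1) + 2^(-1) + 2^(-4) + 2^(-4)
    = 0.5 + 0.5 + 0.0625 + 0.0625
    = 18/16 = 1.125
Since 1.125 > 1, Kraft's inequality is NOT satisfied.
A prefix code with these lengths CANNOT exist.

Kraft sum = 1.125. Not satisfied.


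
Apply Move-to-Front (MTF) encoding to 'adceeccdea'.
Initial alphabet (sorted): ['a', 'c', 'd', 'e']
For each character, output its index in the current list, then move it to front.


MTF encoding:
'a': index 0 in ['a', 'c', 'd', 'e'] -> ['a', 'c', 'd', 'e']
'd': index 2 in ['a', 'c', 'd', 'e'] -> ['d', 'a', 'c', 'e']
'c': index 2 in ['d', 'a', 'c', 'e'] -> ['c', 'd', 'a', 'e']
'e': index 3 in ['c', 'd', 'a', 'e'] -> ['e', 'c', 'd', 'a']
'e': index 0 in ['e', 'c', 'd', 'a'] -> ['e', 'c', 'd', 'a']
'c': index 1 in ['e', 'c', 'd', 'a'] -> ['c', 'e', 'd', 'a']
'c': index 0 in ['c', 'e', 'd', 'a'] -> ['c', 'e', 'd', 'a']
'd': index 2 in ['c', 'e', 'd', 'a'] -> ['d', 'c', 'e', 'a']
'e': index 2 in ['d', 'c', 'e', 'a'] -> ['e', 'd', 'c', 'a']
'a': index 3 in ['e', 'd', 'c', 'a'] -> ['a', 'e', 'd', 'c']


Output: [0, 2, 2, 3, 0, 1, 0, 2, 2, 3]


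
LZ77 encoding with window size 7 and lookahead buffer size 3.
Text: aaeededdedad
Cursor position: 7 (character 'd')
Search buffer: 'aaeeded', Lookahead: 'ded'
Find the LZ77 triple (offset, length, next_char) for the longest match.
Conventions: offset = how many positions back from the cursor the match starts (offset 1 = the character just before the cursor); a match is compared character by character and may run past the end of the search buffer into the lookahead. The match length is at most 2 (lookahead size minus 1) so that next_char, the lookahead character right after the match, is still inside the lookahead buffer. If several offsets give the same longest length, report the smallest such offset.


Try each offset into the search buffer:
  offset=1 (pos 6, char 'd'): match length 1
  offset=2 (pos 5, char 'e'): match length 0
  offset=3 (pos 4, char 'd'): match length 2
  offset=4 (pos 3, char 'e'): match length 0
  offset=5 (pos 2, char 'e'): match length 0
  offset=6 (pos 1, char 'a'): match length 0
  offset=7 (pos 0, char 'a'): match length 0
Longest match has length 2 at offset 3.
next_char = character at position 7 + 2 = 9 -> 'd'

Best match: offset=3, length=2 (matching 'de' starting at position 4)
LZ77 triple: (3, 2, 'd')


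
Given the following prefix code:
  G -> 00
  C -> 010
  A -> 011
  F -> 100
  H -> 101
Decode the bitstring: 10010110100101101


Decoding step by step:
Bits 100 -> F
Bits 101 -> H
Bits 101 -> H
Bits 00 -> G
Bits 101 -> H
Bits 101 -> H


Decoded message: FHHGHH


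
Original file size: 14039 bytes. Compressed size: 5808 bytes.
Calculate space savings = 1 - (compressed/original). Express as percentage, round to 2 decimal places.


ratio = compressed/original = 5808/14039 = 0.413705
savings = 1 - ratio = 1 - 0.413705 = 0.586295
as a percentage: 0.586295 * 100 = 58.63%

Space savings = 1 - 5808/14039 = 58.63%


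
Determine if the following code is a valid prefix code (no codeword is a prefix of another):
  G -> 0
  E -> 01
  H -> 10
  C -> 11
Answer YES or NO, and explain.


Checking each pair (does one codeword prefix another?):
  G='0' vs E='01': prefix -- VIOLATION

NO -- this is NOT a valid prefix code. G (0) is a prefix of E (01).


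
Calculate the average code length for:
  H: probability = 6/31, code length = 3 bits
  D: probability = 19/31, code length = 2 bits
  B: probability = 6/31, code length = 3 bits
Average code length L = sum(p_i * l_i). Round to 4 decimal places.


Weighted contributions p_i * l_i:
  H: (6/31) * 3 = 18/31
  D: (19/31) * 2 = 38/31
  B: (6/31) * 3 = 18/31
Sum = (18 + 38 + 18)/31 = 74/31

L = 74/31 = 2.3871 bits/symbol


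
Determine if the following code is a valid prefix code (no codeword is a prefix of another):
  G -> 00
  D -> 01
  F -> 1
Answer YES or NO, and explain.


Checking each pair (does one codeword prefix another?):
  G='00' vs D='01': no prefix
  G='00' vs F='1': no prefix
  D='01' vs G='00': no prefix
  D='01' vs F='1': no prefix
  F='1' vs G='00': no prefix
  F='1' vs D='01': no prefix
No violation found over all pairs.

YES -- this is a valid prefix code. No codeword is a prefix of any other codeword.


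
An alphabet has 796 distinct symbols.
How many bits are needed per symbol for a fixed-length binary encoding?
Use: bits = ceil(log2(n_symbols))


log2(796) = 9.6366
Bracket: 2^9 = 512 < 796 <= 2^10 = 1024
So ceil(log2(796)) = 10

bits = ceil(log2(796)) = ceil(9.6366) = 10 bits


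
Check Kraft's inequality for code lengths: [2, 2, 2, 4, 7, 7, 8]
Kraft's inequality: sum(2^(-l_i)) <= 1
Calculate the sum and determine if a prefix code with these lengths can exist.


Sum = 2^(-2) + 2^(-2) + 2^(-2) + 2^(-4) + 2^(-7) + 2^(-7) + 2^(-8)
    = 0.25 + 0.25 + 0.25 + 0.0625 + 0.0078125 + 0.0078125 + 0.00390625
    = 213/256 = 0.83203125
Since 0.83203125 <= 1, Kraft's inequality IS satisfied.
A prefix code with these lengths CAN exist.

Kraft sum = 0.83203125. Satisfied.


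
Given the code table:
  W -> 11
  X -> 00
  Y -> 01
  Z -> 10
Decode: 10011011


Decoding:
10 -> Z
01 -> Y
10 -> Z
11 -> W


Result: ZYZW


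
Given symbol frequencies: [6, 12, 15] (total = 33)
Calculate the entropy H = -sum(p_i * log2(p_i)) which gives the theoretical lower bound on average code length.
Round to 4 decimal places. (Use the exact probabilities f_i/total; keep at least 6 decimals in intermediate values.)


Per-symbol terms -p_i * log2(p_i) with p_i = f_i/33:
  p = 6/33 = 0.181818: log2(p) = -2.459432, -p*log2(p) = 0.447169
  p = 12/33 = 0.363636: log2(p) = -1.459432, -p*log2(p) = 0.530702
  p = 15/33 = 0.454545: log2(p) = -1.137504, -p*log2(p) = 0.517047
H = 0.447169 + 0.530702 + 0.517047 = 1.494918

H = 1.4949 bits/symbol


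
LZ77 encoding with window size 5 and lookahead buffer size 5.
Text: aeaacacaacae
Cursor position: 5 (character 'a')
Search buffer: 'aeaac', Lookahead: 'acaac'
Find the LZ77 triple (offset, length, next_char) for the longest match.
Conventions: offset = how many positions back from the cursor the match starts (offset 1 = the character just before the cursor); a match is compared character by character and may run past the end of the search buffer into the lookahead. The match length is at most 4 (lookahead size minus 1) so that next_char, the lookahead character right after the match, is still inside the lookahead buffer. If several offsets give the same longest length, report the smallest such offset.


Try each offset into the search buffer:
  offset=1 (pos 4, char 'c'): match length 0
  offset=2 (pos 3, char 'a'): match length 3
  offset=3 (pos 2, char 'a'): match length 1
  offset=4 (pos 1, char 'e'): match length 0
  offset=5 (pos 0, char 'a'): match length 1
Longest match has length 3 at offset 2.
next_char = character at position 5 + 3 = 8 -> 'a'

Best match: offset=2, length=3 (matching 'aca' starting at position 3)
LZ77 triple: (2, 3, 'a')


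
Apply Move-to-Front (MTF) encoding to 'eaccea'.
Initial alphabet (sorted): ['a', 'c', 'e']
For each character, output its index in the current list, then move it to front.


MTF encoding:
'e': index 2 in ['a', 'c', 'e'] -> ['e', 'a', 'c']
'a': index 1 in ['e', 'a', 'c'] -> ['a', 'e', 'c']
'c': index 2 in ['a', 'e', 'c'] -> ['c', 'a', 'e']
'c': index 0 in ['c', 'a', 'e'] -> ['c', 'a', 'e']
'e': index 2 in ['c', 'a', 'e'] -> ['e', 'c', 'a']
'a': index 2 in ['e', 'c', 'a'] -> ['a', 'e', 'c']


Output: [2, 1, 2, 0, 2, 2]


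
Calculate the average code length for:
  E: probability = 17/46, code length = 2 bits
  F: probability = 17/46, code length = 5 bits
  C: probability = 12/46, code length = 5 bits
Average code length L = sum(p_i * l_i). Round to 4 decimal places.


Weighted contributions p_i * l_i:
  E: (17/46) * 2 = 34/46
  F: (17/46) * 5 = 85/46
  C: (12/46) * 5 = 60/46
Sum = (34 + 85 + 60)/46 = 179/46

L = 179/46 = 3.8913 bits/symbol


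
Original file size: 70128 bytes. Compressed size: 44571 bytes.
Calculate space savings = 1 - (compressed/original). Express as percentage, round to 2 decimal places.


ratio = compressed/original = 44571/70128 = 0.635566
savings = 1 - ratio = 1 - 0.635566 = 0.364434
as a percentage: 0.364434 * 100 = 36.44%

Space savings = 1 - 44571/70128 = 36.44%


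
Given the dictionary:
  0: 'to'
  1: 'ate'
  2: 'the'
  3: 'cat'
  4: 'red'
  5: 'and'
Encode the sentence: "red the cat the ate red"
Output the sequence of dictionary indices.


Look up each word in the dictionary:
  'red' -> 4
  'the' -> 2
  'cat' -> 3
  'the' -> 2
  'ate' -> 1
  'red' -> 4

Encoded: [4, 2, 3, 2, 1, 4]


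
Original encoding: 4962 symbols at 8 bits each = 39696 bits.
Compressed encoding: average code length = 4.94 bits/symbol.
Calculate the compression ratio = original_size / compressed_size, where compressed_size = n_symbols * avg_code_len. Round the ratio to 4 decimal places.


original_size = n_symbols * orig_bits = 4962 * 8 = 39696 bits
compressed_size = n_symbols * avg_code_len = 4962 * 4.94 = 24512.28 bits
ratio = original_size / compressed_size = 39696 / 24512.28 = 1.6194

Compression ratio = 1.6194


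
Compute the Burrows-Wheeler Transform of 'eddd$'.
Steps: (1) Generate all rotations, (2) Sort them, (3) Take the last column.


Rotations (sorted):
  0: $eddd -> last char: d
  1: d$edd -> last char: d
  2: dd$ed -> last char: d
  3: ddd$e -> last char: e
  4: eddd$ -> last char: $


BWT = ddde$


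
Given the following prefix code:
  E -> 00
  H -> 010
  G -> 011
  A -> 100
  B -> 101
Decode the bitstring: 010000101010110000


Decoding step by step:
Bits 010 -> H
Bits 00 -> E
Bits 010 -> H
Bits 101 -> B
Bits 011 -> G
Bits 00 -> E
Bits 00 -> E


Decoded message: HEHBGEE


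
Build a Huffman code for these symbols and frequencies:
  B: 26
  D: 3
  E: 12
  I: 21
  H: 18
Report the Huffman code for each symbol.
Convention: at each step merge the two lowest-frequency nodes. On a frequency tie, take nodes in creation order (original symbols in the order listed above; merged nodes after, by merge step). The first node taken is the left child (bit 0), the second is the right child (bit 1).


Huffman tree construction:
Step 1: Merge D(3) + E(12) = 15
Step 2: Merge (D+E)(15) + H(18) = 33
Step 3: Merge I(21) + B(26) = 47
Step 4: Merge ((D+E)+H)(33) + (I+B)(47) = 80
Read each symbol's code off the tree from the root (left child = 0, right child = 1).

Codes:
  B: 11 (length 2)
  D: 000 (length 3)
  E: 001 (length 3)
  I: 10 (length 2)
  H: 01 (length 2)
Average code length: 175/80 = 2.1875 bits/symbol


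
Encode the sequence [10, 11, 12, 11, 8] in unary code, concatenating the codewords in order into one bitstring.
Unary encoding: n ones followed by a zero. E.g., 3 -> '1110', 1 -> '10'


Encode each number as n ones followed by a terminating 0:
  10 -> 11111111110 (11 bits)
  11 -> 111111111110 (12 bits)
  12 -> 1111111111110 (13 bits)
  11 -> 111111111110 (12 bits)
  8 -> 111111110 (9 bits)
Total length = 11 + 12 + 13 + 12 + 9 = 57 bits.

Unary([10, 11, 12, 11, 8]) = 111111111101111111111101111111111110111111111110111111110 (57 bits)


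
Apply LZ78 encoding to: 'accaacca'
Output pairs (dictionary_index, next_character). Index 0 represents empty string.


LZ78 encoding steps:
Dictionary: {0: ''}
Step 1: w='' (idx 0), next='a' -> output (0, 'a'), add 'a' as idx 1
Step 2: w='' (idx 0), next='c' -> output (0, 'c'), add 'c' as idx 2
Step 3: w='c' (idx 2), next='a' -> output (2, 'a'), add 'ca' as idx 3
Step 4: w='a' (idx 1), next='c' -> output (1, 'c'), add 'ac' as idx 4
Step 5: w='ca' (idx 3), end of input -> output (3, '')


Encoded: [(0, 'a'), (0, 'c'), (2, 'a'), (1, 'c'), (3, '')]


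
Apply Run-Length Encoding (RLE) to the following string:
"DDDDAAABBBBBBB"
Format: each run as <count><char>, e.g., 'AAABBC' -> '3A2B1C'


Scanning runs left to right:
  i=0: run of 'D' x 4 -> '4D'
  i=4: run of 'A' x 3 -> '3A'
  i=7: run of 'B' x 7 -> '7B'

RLE = 4D3A7B


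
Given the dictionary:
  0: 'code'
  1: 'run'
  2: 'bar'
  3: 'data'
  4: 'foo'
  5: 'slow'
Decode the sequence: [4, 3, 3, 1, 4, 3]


Look up each index in the dictionary:
  4 -> 'foo'
  3 -> 'data'
  3 -> 'data'
  1 -> 'run'
  4 -> 'foo'
  3 -> 'data'

Decoded: "foo data data run foo data"


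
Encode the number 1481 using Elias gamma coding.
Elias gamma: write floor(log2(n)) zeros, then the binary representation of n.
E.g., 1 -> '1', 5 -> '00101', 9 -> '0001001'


num_bits = floor(log2(1481)) + 1 = 11
leading_zeros = num_bits - 1 = 10
binary(1481) = 10111001001

Elias gamma(1481) = '0000000000' + '10111001001' = 000000000010111001001 (21 bits)


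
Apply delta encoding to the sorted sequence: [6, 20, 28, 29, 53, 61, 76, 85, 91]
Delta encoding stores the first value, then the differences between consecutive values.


First value: 6
Deltas:
  20 - 6 = 14
  28 - 20 = 8
  29 - 28 = 1
  53 - 29 = 24
  61 - 53 = 8
  76 - 61 = 15
  85 - 76 = 9
  91 - 85 = 6


Delta encoded: [6, 14, 8, 1, 24, 8, 15, 9, 6]


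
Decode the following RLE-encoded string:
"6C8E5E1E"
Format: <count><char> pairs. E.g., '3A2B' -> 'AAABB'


Expanding each <count><char> pair:
  6C -> 'CCCCCC'
  8E -> 'EEEEEEEE'
  5E -> 'EEEEE'
  1E -> 'E'

Decoded = CCCCCCEEEEEEEEEEEEEE


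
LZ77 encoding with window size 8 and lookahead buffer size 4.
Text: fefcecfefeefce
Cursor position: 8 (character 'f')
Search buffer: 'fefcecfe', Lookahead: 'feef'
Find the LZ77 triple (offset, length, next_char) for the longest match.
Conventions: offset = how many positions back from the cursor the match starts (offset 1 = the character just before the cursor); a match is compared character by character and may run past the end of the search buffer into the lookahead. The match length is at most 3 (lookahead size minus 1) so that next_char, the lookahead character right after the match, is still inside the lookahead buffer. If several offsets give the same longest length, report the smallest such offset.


Try each offset into the search buffer:
  offset=1 (pos 7, char 'e'): match length 0
  offset=2 (pos 6, char 'f'): match length 2
  offset=3 (pos 5, char 'c'): match length 0
  offset=4 (pos 4, char 'e'): match length 0
  offset=5 (pos 3, char 'c'): match length 0
  offset=6 (pos 2, char 'f'): match length 1
  offset=7 (pos 1, char 'e'): match length 0
  offset=8 (pos 0, char 'f'): match length 2
Longest match has length 2, found at offsets 2, 8; take the smallest, offset 2.
next_char = character at position 8 + 2 = 10 -> 'e'

Best match: offset=2, length=2 (matching 'fe' starting at position 6)
LZ77 triple: (2, 2, 'e')


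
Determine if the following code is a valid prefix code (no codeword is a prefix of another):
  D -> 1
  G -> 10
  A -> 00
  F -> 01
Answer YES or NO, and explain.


Checking each pair (does one codeword prefix another?):
  D='1' vs G='10': prefix -- VIOLATION

NO -- this is NOT a valid prefix code. D (1) is a prefix of G (10).


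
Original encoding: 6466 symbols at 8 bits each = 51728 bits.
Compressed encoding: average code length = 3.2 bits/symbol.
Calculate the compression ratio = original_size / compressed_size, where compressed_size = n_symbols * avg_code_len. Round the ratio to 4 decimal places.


original_size = n_symbols * orig_bits = 6466 * 8 = 51728 bits
compressed_size = n_symbols * avg_code_len = 6466 * 3.2 = 20691.2 bits
ratio = original_size / compressed_size = 51728 / 20691.2 = 2.5

Compression ratio = 2.5


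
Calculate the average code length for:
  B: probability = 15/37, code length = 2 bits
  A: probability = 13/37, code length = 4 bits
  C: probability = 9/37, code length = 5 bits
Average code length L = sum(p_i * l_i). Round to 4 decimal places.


Weighted contributions p_i * l_i:
  B: (15/37) * 2 = 30/37
  A: (13/37) * 4 = 52/37
  C: (9/37) * 5 = 45/37
Sum = (30 + 52 + 45)/37 = 127/37

L = 127/37 = 3.4324 bits/symbol


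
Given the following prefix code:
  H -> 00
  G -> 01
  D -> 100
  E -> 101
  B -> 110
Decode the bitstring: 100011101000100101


Decoding step by step:
Bits 100 -> D
Bits 01 -> G
Bits 110 -> B
Bits 100 -> D
Bits 01 -> G
Bits 00 -> H
Bits 101 -> E


Decoded message: DGBDGHE


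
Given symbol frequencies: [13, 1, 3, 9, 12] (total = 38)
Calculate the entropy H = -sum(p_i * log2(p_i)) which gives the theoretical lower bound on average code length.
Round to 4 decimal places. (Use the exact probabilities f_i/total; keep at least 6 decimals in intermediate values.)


Per-symbol terms -p_i * log2(p_i) with p_i = f_i/38:
  p = 13/38 = 0.342105: log2(p) = -1.547488, -p*log2(p) = 0.529404
  p = 1/38 = 0.026316: log2(p) = -5.247928, -p*log2(p) = 0.138103
  p = 3/38 = 0.078947: log2(p) = -3.662965, -p*log2(p) = 0.289181
  p = 9/38 = 0.236842: log2(p) = -2.078003, -p*log2(p) = 0.492158
  p = 12/38 = 0.315789: log2(p) = -1.662965, -p*log2(p) = 0.525147
H = 0.529404 + 0.138103 + 0.289181 + 0.492158 + 0.525147 = 1.973993

H = 1.974 bits/symbol


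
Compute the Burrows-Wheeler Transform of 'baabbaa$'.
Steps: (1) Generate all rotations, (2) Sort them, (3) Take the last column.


Rotations (sorted):
  0: $baabbaa -> last char: a
  1: a$baabba -> last char: a
  2: aa$baabb -> last char: b
  3: aabbaa$b -> last char: b
  4: abbaa$ba -> last char: a
  5: baa$baab -> last char: b
  6: baabbaa$ -> last char: $
  7: bbaa$baa -> last char: a


BWT = aabbab$a


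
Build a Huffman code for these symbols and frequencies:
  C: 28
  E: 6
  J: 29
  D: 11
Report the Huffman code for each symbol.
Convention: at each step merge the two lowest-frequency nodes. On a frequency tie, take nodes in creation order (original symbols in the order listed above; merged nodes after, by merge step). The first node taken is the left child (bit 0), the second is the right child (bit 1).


Huffman tree construction:
Step 1: Merge E(6) + D(11) = 17
Step 2: Merge (E+D)(17) + C(28) = 45
Step 3: Merge J(29) + ((E+D)+C)(45) = 74
Read each symbol's code off the tree from the root (left child = 0, right child = 1).

Codes:
  C: 11 (length 2)
  E: 100 (length 3)
  J: 0 (length 1)
  D: 101 (length 3)
Average code length: 136/74 = 1.8378 bits/symbol


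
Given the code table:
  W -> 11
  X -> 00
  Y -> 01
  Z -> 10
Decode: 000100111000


Decoding:
00 -> X
01 -> Y
00 -> X
11 -> W
10 -> Z
00 -> X


Result: XYXWZX


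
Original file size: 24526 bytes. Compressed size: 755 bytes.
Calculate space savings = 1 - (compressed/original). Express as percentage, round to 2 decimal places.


ratio = compressed/original = 755/24526 = 0.030784
savings = 1 - ratio = 1 - 0.030784 = 0.969216
as a percentage: 0.969216 * 100 = 96.92%

Space savings = 1 - 755/24526 = 96.92%


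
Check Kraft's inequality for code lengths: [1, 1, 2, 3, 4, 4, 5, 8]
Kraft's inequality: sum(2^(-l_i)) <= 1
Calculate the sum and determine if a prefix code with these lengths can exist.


Sum = 2^(-1) + 2^(-1) + 2^(-2) + 2^(-3) + 2^(-4) + 2^(-4) + 2^(-5) + 2^(-8)
    = 0.5 + 0.5 + 0.25 + 0.125 + 0.0625 + 0.0625 + 0.03125 + 0.00390625
    = 393/256 = 1.53515625
Since 1.53515625 > 1, Kraft's inequality is NOT satisfied.
A prefix code with these lengths CANNOT exist.

Kraft sum = 1.53515625. Not satisfied.


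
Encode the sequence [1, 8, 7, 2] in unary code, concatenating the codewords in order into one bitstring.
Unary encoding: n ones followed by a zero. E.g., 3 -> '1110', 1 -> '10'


Encode each number as n ones followed by a terminating 0:
  1 -> 10 (2 bits)
  8 -> 111111110 (9 bits)
  7 -> 11111110 (8 bits)
  2 -> 110 (3 bits)
Total length = 2 + 9 + 8 + 3 = 22 bits.

Unary([1, 8, 7, 2]) = 1011111111011111110110 (22 bits)


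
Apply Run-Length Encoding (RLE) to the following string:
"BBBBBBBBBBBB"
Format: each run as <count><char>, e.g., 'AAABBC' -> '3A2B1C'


Scanning runs left to right:
  i=0: run of 'B' x 12 -> '12B'

RLE = 12B


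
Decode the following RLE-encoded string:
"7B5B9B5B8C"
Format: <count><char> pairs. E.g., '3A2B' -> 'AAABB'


Expanding each <count><char> pair:
  7B -> 'BBBBBBB'
  5B -> 'BBBBB'
  9B -> 'BBBBBBBBB'
  5B -> 'BBBBB'
  8C -> 'CCCCCCCC'

Decoded = BBBBBBBBBBBBBBBBBBBBBBBBBBCCCCCCCC


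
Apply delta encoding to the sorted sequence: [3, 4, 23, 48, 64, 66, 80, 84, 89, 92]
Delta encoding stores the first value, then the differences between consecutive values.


First value: 3
Deltas:
  4 - 3 = 1
  23 - 4 = 19
  48 - 23 = 25
  64 - 48 = 16
  66 - 64 = 2
  80 - 66 = 14
  84 - 80 = 4
  89 - 84 = 5
  92 - 89 = 3


Delta encoded: [3, 1, 19, 25, 16, 2, 14, 4, 5, 3]


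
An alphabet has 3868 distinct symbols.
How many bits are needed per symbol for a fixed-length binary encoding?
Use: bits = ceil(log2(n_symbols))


log2(3868) = 11.9174
Bracket: 2^11 = 2048 < 3868 <= 2^12 = 4096
So ceil(log2(3868)) = 12

bits = ceil(log2(3868)) = ceil(11.9174) = 12 bits


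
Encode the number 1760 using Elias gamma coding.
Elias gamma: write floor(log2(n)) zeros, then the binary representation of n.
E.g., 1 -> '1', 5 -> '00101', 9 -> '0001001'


num_bits = floor(log2(1760)) + 1 = 11
leading_zeros = num_bits - 1 = 10
binary(1760) = 11011100000

Elias gamma(1760) = '0000000000' + '11011100000' = 000000000011011100000 (21 bits)


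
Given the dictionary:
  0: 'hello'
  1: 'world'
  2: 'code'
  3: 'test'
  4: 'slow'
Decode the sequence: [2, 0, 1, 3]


Look up each index in the dictionary:
  2 -> 'code'
  0 -> 'hello'
  1 -> 'world'
  3 -> 'test'

Decoded: "code hello world test"


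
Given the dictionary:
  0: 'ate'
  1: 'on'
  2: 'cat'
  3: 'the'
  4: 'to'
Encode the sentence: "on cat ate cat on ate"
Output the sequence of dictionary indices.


Look up each word in the dictionary:
  'on' -> 1
  'cat' -> 2
  'ate' -> 0
  'cat' -> 2
  'on' -> 1
  'ate' -> 0

Encoded: [1, 2, 0, 2, 1, 0]


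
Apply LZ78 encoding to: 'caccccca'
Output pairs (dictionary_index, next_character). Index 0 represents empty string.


LZ78 encoding steps:
Dictionary: {0: ''}
Step 1: w='' (idx 0), next='c' -> output (0, 'c'), add 'c' as idx 1
Step 2: w='' (idx 0), next='a' -> output (0, 'a'), add 'a' as idx 2
Step 3: w='c' (idx 1), next='c' -> output (1, 'c'), add 'cc' as idx 3
Step 4: w='cc' (idx 3), next='c' -> output (3, 'c'), add 'ccc' as idx 4
Step 5: w='a' (idx 2), end of input -> output (2, '')


Encoded: [(0, 'c'), (0, 'a'), (1, 'c'), (3, 'c'), (2, '')]


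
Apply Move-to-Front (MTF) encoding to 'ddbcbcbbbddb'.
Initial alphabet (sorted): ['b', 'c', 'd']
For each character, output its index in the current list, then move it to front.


MTF encoding:
'd': index 2 in ['b', 'c', 'd'] -> ['d', 'b', 'c']
'd': index 0 in ['d', 'b', 'c'] -> ['d', 'b', 'c']
'b': index 1 in ['d', 'b', 'c'] -> ['b', 'd', 'c']
'c': index 2 in ['b', 'd', 'c'] -> ['c', 'b', 'd']
'b': index 1 in ['c', 'b', 'd'] -> ['b', 'c', 'd']
'c': index 1 in ['b', 'c', 'd'] -> ['c', 'b', 'd']
'b': index 1 in ['c', 'b', 'd'] -> ['b', 'c', 'd']
'b': index 0 in ['b', 'c', 'd'] -> ['b', 'c', 'd']
'b': index 0 in ['b', 'c', 'd'] -> ['b', 'c', 'd']
'd': index 2 in ['b', 'c', 'd'] -> ['d', 'b', 'c']
'd': index 0 in ['d', 'b', 'c'] -> ['d', 'b', 'c']
'b': index 1 in ['d', 'b', 'c'] -> ['b', 'd', 'c']


Output: [2, 0, 1, 2, 1, 1, 1, 0, 0, 2, 0, 1]


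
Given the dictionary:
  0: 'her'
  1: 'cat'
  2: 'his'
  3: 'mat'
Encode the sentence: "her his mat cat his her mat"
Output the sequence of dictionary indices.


Look up each word in the dictionary:
  'her' -> 0
  'his' -> 2
  'mat' -> 3
  'cat' -> 1
  'his' -> 2
  'her' -> 0
  'mat' -> 3

Encoded: [0, 2, 3, 1, 2, 0, 3]


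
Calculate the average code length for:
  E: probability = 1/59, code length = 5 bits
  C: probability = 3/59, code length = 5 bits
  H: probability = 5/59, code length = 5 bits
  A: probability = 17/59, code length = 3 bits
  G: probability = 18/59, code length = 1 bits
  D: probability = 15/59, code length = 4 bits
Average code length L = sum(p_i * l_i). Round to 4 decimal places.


Weighted contributions p_i * l_i:
  E: (1/59) * 5 = 5/59
  C: (3/59) * 5 = 15/59
  H: (5/59) * 5 = 25/59
  A: (17/59) * 3 = 51/59
  G: (18/59) * 1 = 18/59
  D: (15/59) * 4 = 60/59
Sum = (5 + 15 + 25 + 51 + 18 + 60)/59 = 174/59

L = 174/59 = 2.9492 bits/symbol


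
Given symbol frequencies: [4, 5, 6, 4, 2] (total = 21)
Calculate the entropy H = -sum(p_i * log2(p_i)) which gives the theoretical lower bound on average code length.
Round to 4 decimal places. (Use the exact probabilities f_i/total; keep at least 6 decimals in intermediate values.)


Per-symbol terms -p_i * log2(p_i) with p_i = f_i/21:
  p = 4/21 = 0.190476: log2(p) = -2.392317, -p*log2(p) = 0.455680
  p = 5/21 = 0.238095: log2(p) = -2.070389, -p*log2(p) = 0.492950
  p = 6/21 = 0.285714: log2(p) = -1.807355, -p*log2(p) = 0.516387
  p = 4/21 = 0.190476: log2(p) = -2.392317, -p*log2(p) = 0.455680
  p = 2/21 = 0.095238: log2(p) = -3.392317, -p*log2(p) = 0.323078
H = 0.455680 + 0.492950 + 0.516387 + 0.455680 + 0.323078 = 2.243775

H = 2.2438 bits/symbol


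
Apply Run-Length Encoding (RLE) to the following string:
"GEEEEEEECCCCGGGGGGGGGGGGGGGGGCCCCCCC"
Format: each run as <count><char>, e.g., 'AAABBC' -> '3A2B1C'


Scanning runs left to right:
  i=0: run of 'G' x 1 -> '1G'
  i=1: run of 'E' x 7 -> '7E'
  i=8: run of 'C' x 4 -> '4C'
  i=12: run of 'G' x 17 -> '17G'
  i=29: run of 'C' x 7 -> '7C'

RLE = 1G7E4C17G7C


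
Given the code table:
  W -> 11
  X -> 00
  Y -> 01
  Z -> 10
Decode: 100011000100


Decoding:
10 -> Z
00 -> X
11 -> W
00 -> X
01 -> Y
00 -> X


Result: ZXWXYX


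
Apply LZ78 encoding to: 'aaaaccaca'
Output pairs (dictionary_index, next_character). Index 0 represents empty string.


LZ78 encoding steps:
Dictionary: {0: ''}
Step 1: w='' (idx 0), next='a' -> output (0, 'a'), add 'a' as idx 1
Step 2: w='a' (idx 1), next='a' -> output (1, 'a'), add 'aa' as idx 2
Step 3: w='a' (idx 1), next='c' -> output (1, 'c'), add 'ac' as idx 3
Step 4: w='' (idx 0), next='c' -> output (0, 'c'), add 'c' as idx 4
Step 5: w='ac' (idx 3), next='a' -> output (3, 'a'), add 'aca' as idx 5


Encoded: [(0, 'a'), (1, 'a'), (1, 'c'), (0, 'c'), (3, 'a')]


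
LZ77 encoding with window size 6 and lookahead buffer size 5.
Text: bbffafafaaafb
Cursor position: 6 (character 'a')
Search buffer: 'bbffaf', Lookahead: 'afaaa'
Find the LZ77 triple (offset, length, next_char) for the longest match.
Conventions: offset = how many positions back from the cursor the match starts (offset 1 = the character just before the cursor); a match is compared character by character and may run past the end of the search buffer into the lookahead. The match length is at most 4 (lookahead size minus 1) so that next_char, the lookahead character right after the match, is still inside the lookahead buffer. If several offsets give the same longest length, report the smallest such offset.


Try each offset into the search buffer:
  offset=1 (pos 5, char 'f'): match length 0
  offset=2 (pos 4, char 'a'): match length 3
  offset=3 (pos 3, char 'f'): match length 0
  offset=4 (pos 2, char 'f'): match length 0
  offset=5 (pos 1, char 'b'): match length 0
  offset=6 (pos 0, char 'b'): match length 0
Longest match has length 3 at offset 2.
next_char = character at position 6 + 3 = 9 -> 'a'

Best match: offset=2, length=3 (matching 'afa' starting at position 4)
LZ77 triple: (2, 3, 'a')


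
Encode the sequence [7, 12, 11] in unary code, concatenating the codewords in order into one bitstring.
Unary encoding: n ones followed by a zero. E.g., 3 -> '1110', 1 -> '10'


Encode each number as n ones followed by a terminating 0:
  7 -> 11111110 (8 bits)
  12 -> 1111111111110 (13 bits)
  11 -> 111111111110 (12 bits)
Total length = 8 + 13 + 12 = 33 bits.

Unary([7, 12, 11]) = 111111101111111111110111111111110 (33 bits)


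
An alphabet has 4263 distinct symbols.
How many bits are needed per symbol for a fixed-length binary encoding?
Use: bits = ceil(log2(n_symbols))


log2(4263) = 12.0577
Bracket: 2^12 = 4096 < 4263 <= 2^13 = 8192
So ceil(log2(4263)) = 13

bits = ceil(log2(4263)) = ceil(12.0577) = 13 bits


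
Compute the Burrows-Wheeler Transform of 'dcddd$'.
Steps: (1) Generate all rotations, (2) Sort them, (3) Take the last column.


Rotations (sorted):
  0: $dcddd -> last char: d
  1: cddd$d -> last char: d
  2: d$dcdd -> last char: d
  3: dcddd$ -> last char: $
  4: dd$dcd -> last char: d
  5: ddd$dc -> last char: c


BWT = ddd$dc


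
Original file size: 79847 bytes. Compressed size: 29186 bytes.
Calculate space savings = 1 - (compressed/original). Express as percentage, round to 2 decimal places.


ratio = compressed/original = 29186/79847 = 0.365524
savings = 1 - ratio = 1 - 0.365524 = 0.634476
as a percentage: 0.634476 * 100 = 63.45%

Space savings = 1 - 29186/79847 = 63.45%


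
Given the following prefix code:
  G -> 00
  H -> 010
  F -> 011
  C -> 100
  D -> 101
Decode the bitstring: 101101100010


Decoding step by step:
Bits 101 -> D
Bits 101 -> D
Bits 100 -> C
Bits 010 -> H


Decoded message: DDCH


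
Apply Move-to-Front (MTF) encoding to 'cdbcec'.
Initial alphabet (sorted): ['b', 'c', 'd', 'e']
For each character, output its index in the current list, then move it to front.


MTF encoding:
'c': index 1 in ['b', 'c', 'd', 'e'] -> ['c', 'b', 'd', 'e']
'd': index 2 in ['c', 'b', 'd', 'e'] -> ['d', 'c', 'b', 'e']
'b': index 2 in ['d', 'c', 'b', 'e'] -> ['b', 'd', 'c', 'e']
'c': index 2 in ['b', 'd', 'c', 'e'] -> ['c', 'b', 'd', 'e']
'e': index 3 in ['c', 'b', 'd', 'e'] -> ['e', 'c', 'b', 'd']
'c': index 1 in ['e', 'c', 'b', 'd'] -> ['c', 'e', 'b', 'd']


Output: [1, 2, 2, 2, 3, 1]


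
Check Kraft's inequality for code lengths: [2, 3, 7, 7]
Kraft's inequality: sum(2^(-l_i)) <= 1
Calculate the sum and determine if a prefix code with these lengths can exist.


Sum = 2^(-2) + 2^(-3) + 2^(-7) + 2^(-7)
    = 0.25 + 0.125 + 0.0078125 + 0.0078125
    = 50/128 = 0.390625
Since 0.390625 <= 1, Kraft's inequality IS satisfied.
A prefix code with these lengths CAN exist.

Kraft sum = 0.390625. Satisfied.
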